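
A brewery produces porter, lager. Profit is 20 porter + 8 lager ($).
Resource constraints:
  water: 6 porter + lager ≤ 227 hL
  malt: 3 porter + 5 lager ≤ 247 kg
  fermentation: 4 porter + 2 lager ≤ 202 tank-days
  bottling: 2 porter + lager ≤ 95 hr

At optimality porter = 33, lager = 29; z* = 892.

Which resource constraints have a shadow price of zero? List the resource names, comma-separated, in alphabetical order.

water: 227/227 (binding)
malt: 244/247 (slack 3)
fermentation: 190/202 (slack 12)
bottling: 95/95 (binding)
By complementary slackness, a constraint with positive slack has shadow price 0 → fermentation, malt.

fermentation, malt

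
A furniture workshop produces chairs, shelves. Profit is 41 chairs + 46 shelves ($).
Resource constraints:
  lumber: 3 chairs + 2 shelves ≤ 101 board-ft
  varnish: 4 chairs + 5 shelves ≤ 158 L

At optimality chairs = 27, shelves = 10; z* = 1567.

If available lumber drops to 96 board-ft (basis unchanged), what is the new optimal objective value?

Check each constraint at x*: lumber 101/101 (tight); varnish 158/158 (tight).
The binding rows give the dual system: 3·y_lumber + 4·y_varnish = 41 and 2·y_lumber + 5·y_varnish = 46.
→ y_lumber = 3 and y_varnish = 8.
Δz = y_lumber·Δb = 3 × (-5) = -15, so new z* = 1567 − 15 = 1552.

1552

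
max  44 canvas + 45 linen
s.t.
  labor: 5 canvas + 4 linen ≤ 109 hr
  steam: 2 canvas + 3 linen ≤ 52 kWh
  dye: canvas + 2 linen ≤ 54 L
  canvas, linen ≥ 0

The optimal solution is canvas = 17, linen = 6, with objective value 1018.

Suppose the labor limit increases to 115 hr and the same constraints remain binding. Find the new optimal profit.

1054

Check each constraint at x*: labor 109/109 (tight); steam 52/52 (tight); dye 29/54 (slack 25).
By complementary slackness, y = 0 for the non-binding constraint.
Dual feasibility on the basic columns requires 5·y_labor + 2·y_steam = 44, 4·y_labor + 3·y_steam = 45.
This yields shadow prices y_labor = 6, y_steam = 7.
Δz = y_labor·Δb = 6 × (6) = 36, so new z* = 1018 + 36 = 1054.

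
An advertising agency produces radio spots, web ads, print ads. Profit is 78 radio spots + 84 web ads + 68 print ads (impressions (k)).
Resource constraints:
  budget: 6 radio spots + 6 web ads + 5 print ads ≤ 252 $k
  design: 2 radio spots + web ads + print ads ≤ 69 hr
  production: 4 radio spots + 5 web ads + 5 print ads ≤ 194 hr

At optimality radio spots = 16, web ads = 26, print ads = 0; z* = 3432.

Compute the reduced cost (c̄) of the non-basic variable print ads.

-7

Check each constraint at x*: budget 252/252 (tight); design 58/69 (slack 11); production 194/194 (tight).
By complementary slackness, y = 0 for the non-binding constraint.
Dual feasibility on the basic columns requires 6·y_budget + 4·y_production = 78, 6·y_budget + 5·y_production = 84.
→ y_budget = 9 and y_production = 6.
Reduced cost of print ads: c₃ − yᵀa₃ = 68 − (9·5 + 6·5) = 68 − 75 = -7.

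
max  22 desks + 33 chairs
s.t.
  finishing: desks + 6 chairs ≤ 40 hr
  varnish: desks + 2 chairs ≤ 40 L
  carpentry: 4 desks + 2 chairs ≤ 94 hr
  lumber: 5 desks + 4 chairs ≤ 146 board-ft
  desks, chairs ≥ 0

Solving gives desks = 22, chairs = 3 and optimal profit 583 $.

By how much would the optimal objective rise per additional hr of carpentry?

4.5

Binding: finishing and carpentry. Non-binding: varnish (12 unused), lumber (24 unused).
By complementary slackness, y = 0 for the non-binding constraints.
From A_Bᵀ y = c: 1·y_finishing + 4·y_carpentry = 22; 6·y_finishing + 2·y_carpentry = 33.
Solving: y_finishing = 4, y_carpentry = 4.5.
Shadow price of carpentry = 4.5.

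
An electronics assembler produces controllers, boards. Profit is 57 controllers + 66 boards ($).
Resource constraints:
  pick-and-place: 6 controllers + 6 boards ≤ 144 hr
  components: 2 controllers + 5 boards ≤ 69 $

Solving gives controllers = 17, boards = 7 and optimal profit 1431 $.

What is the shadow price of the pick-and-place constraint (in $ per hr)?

Both pick-and-place and components are binding at x*.
Dual feasibility on the basic columns requires 6·y_pick-and-place + 2·y_components = 57, 6·y_pick-and-place + 5·y_components = 66.
→ y_pick-and-place = 8.5 and y_components = 3.
Shadow price of pick-and-place = 8.5.

8.5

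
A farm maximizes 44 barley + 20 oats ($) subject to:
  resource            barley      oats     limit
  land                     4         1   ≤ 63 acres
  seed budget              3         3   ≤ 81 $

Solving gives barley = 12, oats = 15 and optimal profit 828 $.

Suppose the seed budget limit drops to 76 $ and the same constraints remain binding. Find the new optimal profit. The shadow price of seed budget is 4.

Δb = -5, so new z* = 828 + (4)·(-5) = 828 − 20 = 808.

808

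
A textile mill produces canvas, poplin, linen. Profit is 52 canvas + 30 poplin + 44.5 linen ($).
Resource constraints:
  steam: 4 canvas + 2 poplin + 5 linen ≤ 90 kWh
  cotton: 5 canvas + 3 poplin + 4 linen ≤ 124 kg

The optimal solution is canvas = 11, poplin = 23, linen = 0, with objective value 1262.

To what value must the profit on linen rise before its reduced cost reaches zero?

Both steam and cotton are binding at x*.
The binding rows give the dual system: 4·y_steam + 5·y_cotton = 52 and 2·y_steam + 3·y_cotton = 30.
This yields shadow prices y_steam = 3, y_cotton = 8.
linen enters the basis when its profit ≥ yᵀa₃ = 3·5 + 8·4 = 47.

47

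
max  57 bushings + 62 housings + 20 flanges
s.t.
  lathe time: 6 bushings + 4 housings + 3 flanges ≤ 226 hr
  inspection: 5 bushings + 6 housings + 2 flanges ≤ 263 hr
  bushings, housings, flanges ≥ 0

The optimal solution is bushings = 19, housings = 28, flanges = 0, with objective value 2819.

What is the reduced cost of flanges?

At the optimum: lathe time uses 226 of 226 (binding); inspection uses 263 of 263 (binding).
The binding rows give the dual system: 6·y_lathe time + 5·y_inspection = 57 and 4·y_lathe time + 6·y_inspection = 62.
This yields shadow prices y_lathe time = 2, y_inspection = 9.
Reduced cost of flanges: c₃ − yᵀa₃ = 20 − (2·3 + 9·2) = 20 − 24 = -4.

-4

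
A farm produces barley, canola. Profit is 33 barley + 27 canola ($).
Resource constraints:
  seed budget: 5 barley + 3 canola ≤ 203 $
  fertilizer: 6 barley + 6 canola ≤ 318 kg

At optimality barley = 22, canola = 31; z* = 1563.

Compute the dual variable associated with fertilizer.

At the optimum: seed budget uses 203 of 203 (binding); fertilizer uses 318 of 318 (binding).
From A_Bᵀ y = c: 5·y_seed budget + 6·y_fertilizer = 33; 3·y_seed budget + 6·y_fertilizer = 27.
Solving: y_seed budget = 3, y_fertilizer = 3.
Shadow price of fertilizer = 3.

3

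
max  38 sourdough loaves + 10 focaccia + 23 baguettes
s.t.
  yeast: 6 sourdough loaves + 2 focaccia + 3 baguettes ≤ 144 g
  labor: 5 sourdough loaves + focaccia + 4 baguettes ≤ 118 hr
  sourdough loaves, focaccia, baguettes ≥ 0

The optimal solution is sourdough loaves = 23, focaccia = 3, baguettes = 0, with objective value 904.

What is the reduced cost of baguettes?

-2

Both yeast and labor are binding at x*.
From A_Bᵀ y = c: 6·y_yeast + 5·y_labor = 38; 2·y_yeast + 1·y_labor = 10.
→ y_yeast = 3 and y_labor = 4.
Reduced cost of baguettes: c₃ − yᵀa₃ = 23 − (3·3 + 4·4) = 23 − 25 = -2.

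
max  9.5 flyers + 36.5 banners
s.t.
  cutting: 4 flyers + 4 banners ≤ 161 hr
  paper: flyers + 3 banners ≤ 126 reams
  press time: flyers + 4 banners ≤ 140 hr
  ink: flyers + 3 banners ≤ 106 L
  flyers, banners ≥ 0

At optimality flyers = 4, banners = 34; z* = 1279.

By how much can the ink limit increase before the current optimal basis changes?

0.75

Binding constraints: press time, ink. The basis is B = [[1,4],[1,3]] with det -1.
Per unit increase in ink, x* moves by d = (4, -1).
The basis stays optimal until cutting becomes binding; allowable increase = 0.75 L.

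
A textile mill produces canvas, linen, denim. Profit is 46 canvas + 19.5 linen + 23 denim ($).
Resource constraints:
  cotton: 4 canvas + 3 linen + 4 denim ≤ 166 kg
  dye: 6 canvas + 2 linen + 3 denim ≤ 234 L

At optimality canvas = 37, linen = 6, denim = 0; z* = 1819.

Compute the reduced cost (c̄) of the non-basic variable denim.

Both cotton and dye are binding at x*.
Dual feasibility on the basic columns requires 4·y_cotton + 6·y_dye = 46, 3·y_cotton + 2·y_dye = 19.5.
This yields shadow prices y_cotton = 2.5, y_dye = 6.
Reduced cost of denim: c₃ − yᵀa₃ = 23 − (2.5·4 + 6·3) = 23 − 28 = -5.

-5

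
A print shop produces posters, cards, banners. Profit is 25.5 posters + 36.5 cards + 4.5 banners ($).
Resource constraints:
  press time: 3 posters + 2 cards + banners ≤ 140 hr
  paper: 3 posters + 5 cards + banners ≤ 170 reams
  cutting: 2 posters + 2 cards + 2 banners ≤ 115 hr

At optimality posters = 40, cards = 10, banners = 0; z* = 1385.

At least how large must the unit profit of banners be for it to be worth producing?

8.5

At the optimum: press time uses 140 of 140 (binding); paper uses 170 of 170 (binding); cutting uses 100 of 115 (slack = 15).
By complementary slackness, y = 0 for the non-binding constraint.
The binding rows give the dual system: 3·y_press time + 3·y_paper = 25.5 and 2·y_press time + 5·y_paper = 36.5.
→ y_press time = 2 and y_paper = 6.5.
banners enters the basis when its profit ≥ yᵀa₃ = 2·1 + 6.5·1 = 8.5.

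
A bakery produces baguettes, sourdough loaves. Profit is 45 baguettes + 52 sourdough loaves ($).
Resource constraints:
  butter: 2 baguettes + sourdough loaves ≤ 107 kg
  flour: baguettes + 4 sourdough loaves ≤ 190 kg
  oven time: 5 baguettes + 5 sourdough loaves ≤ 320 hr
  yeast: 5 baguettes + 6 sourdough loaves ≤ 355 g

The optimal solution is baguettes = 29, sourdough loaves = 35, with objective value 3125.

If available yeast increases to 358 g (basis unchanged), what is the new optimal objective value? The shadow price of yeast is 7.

Δb = 3, so new z* = 3125 + (7)·(3) = 3125 + 21 = 3146.

3146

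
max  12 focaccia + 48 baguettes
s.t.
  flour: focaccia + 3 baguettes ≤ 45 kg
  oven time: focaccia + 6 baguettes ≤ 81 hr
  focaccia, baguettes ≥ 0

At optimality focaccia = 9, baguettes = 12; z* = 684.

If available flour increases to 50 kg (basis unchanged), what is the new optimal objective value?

724

Check each constraint at x*: flour 45/45 (tight); oven time 81/81 (tight).
Dual feasibility on the basic columns requires 1·y_flour + 1·y_oven time = 12, 3·y_flour + 6·y_oven time = 48.
Solving: y_flour = 8, y_oven time = 4.
Δz = y_flour·Δb = 8 × (5) = 40, so new z* = 684 + 40 = 724.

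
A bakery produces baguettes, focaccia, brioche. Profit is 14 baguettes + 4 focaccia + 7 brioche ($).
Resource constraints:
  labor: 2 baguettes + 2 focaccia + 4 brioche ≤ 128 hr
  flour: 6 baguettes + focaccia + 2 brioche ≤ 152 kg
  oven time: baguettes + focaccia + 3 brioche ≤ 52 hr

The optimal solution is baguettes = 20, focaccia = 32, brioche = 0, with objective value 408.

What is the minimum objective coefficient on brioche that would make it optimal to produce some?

10

Binding: flour and oven time. Non-binding: labor (24 unused).
Slack constraints have shadow price 0 (complementary slackness).
Dual feasibility on the basic columns requires 6·y_flour + 1·y_oven time = 14, 1·y_flour + 1·y_oven time = 4.
→ y_flour = 2 and y_oven time = 2.
brioche enters the basis when its profit ≥ yᵀa₃ = 2·2 + 2·3 = 10.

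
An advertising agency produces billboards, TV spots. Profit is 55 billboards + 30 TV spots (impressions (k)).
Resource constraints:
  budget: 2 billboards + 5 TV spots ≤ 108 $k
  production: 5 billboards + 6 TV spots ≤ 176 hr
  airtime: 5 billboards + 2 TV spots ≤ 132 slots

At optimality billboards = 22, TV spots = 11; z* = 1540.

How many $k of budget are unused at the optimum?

budget used = 2·22 + 5·11 = 99; slack = 108 − 99 = 9.

9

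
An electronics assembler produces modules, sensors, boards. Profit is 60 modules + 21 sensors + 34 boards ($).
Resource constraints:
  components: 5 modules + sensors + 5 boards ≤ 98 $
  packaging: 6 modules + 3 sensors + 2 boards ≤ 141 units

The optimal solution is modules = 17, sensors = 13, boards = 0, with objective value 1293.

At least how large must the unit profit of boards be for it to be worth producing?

40

Both components and packaging are binding at x*.
From A_Bᵀ y = c: 5·y_components + 6·y_packaging = 60; 1·y_components + 3·y_packaging = 21.
Solving: y_components = 6, y_packaging = 5.
boards enters the basis when its profit ≥ yᵀa₃ = 6·5 + 5·2 = 40.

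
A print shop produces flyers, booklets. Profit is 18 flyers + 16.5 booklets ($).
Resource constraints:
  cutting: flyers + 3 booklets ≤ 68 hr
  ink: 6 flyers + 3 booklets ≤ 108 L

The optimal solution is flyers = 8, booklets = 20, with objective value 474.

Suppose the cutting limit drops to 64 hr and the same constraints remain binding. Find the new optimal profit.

462

Both cutting and ink are binding at x*.
From A_Bᵀ y = c: 1·y_cutting + 6·y_ink = 18; 3·y_cutting + 3·y_ink = 16.5.
Solving: y_cutting = 3, y_ink = 2.5.
Δz = y_cutting·Δb = 3 × (-4) = -12, so new z* = 474 − 12 = 462.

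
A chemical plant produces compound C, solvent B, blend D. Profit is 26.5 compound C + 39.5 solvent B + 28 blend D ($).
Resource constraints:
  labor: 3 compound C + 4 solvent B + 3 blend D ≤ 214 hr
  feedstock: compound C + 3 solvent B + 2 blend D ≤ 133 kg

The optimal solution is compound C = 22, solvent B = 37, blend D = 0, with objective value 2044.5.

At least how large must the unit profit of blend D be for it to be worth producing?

29

Check each constraint at x*: labor 214/214 (tight); feedstock 133/133 (tight).
Dual feasibility on the basic columns requires 3·y_labor + 1·y_feedstock = 26.5, 4·y_labor + 3·y_feedstock = 39.5.
Solving: y_labor = 8, y_feedstock = 2.5.
blend D enters the basis when its profit ≥ yᵀa₃ = 8·3 + 2.5·2 = 29.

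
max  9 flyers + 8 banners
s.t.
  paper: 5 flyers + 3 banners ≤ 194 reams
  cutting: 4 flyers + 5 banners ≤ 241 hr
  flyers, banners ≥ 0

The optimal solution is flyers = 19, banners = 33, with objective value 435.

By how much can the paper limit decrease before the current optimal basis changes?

Binding constraints: paper, cutting. The basis is B = [[5,3],[4,5]] with det 13.
Per unit decrease in paper, x* moves by d = (-0.3846, 0.3077).
The basis stays optimal until flyers reaches 0; allowable decrease = 49.4 reams.

49.4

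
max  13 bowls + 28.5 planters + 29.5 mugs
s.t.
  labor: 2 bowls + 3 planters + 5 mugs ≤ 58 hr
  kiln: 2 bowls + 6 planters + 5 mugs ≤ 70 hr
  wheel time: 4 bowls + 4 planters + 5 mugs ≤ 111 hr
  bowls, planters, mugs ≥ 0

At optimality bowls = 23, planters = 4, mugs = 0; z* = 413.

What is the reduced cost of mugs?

-3

At the optimum: labor uses 58 of 58 (binding); kiln uses 70 of 70 (binding); wheel time uses 108 of 111 (slack = 3).
Since wheel time is not tight, its dual is 0.
The binding rows give the dual system: 2·y_labor + 2·y_kiln = 13 and 3·y_labor + 6·y_kiln = 28.5.
This yields shadow prices y_labor = 3.5, y_kiln = 3.
Reduced cost of mugs: c₃ − yᵀa₃ = 29.5 − (3.5·5 + 3·5) = 29.5 − 32.5 = -3.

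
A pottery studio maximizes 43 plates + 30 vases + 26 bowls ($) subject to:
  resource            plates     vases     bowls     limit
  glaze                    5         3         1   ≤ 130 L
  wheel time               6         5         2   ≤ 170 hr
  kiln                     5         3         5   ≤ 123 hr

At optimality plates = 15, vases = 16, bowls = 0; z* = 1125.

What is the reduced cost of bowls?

-5

Check each constraint at x*: glaze 123/130 (slack 7); wheel time 170/170 (tight); kiln 123/123 (tight).
By complementary slackness, y = 0 for the non-binding constraint.
From A_Bᵀ y = c: 6·y_wheel time + 5·y_kiln = 43; 5·y_wheel time + 3·y_kiln = 30.
This yields shadow prices y_wheel time = 3, y_kiln = 5.
Reduced cost of bowls: c₃ − yᵀa₃ = 26 − (3·2 + 5·5) = 26 − 31 = -5.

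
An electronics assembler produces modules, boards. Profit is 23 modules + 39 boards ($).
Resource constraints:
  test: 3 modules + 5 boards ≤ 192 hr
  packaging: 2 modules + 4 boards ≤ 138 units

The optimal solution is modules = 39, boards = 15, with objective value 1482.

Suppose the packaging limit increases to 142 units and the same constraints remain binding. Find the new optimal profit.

Both test and packaging are binding at x*.
The binding rows give the dual system: 3·y_test + 2·y_packaging = 23 and 5·y_test + 4·y_packaging = 39.
This yields shadow prices y_test = 7, y_packaging = 1.
Δz = y_packaging·Δb = 1 × (4) = 4, so new z* = 1482 + 4 = 1486.

1486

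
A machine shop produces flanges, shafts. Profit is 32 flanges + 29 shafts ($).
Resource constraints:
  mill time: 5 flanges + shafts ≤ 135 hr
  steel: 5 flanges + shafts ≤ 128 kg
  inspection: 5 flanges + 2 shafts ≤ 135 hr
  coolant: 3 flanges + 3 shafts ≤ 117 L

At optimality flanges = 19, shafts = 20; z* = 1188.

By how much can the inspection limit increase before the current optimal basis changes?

9.75

Binding constraints: inspection, coolant. The basis is B = [[5,2],[3,3]] with det 9.
Per unit increase in inspection, x* moves by d = (0.3333, -0.3333).
The basis stays optimal until steel becomes binding; allowable increase = 9.75 hr.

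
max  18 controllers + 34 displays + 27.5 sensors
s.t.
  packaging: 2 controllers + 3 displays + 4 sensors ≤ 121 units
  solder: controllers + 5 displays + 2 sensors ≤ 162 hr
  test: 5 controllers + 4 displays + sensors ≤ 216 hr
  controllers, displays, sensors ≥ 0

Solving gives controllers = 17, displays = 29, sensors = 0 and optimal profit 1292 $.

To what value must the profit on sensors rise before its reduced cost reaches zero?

Check each constraint at x*: packaging 121/121 (tight); solder 162/162 (tight); test 201/216 (slack 15).
By complementary slackness, y = 0 for the non-binding constraint.
From A_Bᵀ y = c: 2·y_packaging + 1·y_solder = 18; 3·y_packaging + 5·y_solder = 34.
This yields shadow prices y_packaging = 8, y_solder = 2.
sensors enters the basis when its profit ≥ yᵀa₃ = 8·4 + 2·2 = 36.

36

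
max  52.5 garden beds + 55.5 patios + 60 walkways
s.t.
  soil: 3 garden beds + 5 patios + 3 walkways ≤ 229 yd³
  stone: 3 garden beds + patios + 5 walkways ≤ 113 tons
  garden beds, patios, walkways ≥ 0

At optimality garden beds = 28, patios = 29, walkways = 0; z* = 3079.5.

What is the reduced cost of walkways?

-8.5

Check each constraint at x*: soil 229/229 (tight); stone 113/113 (tight).
Dual feasibility on the basic columns requires 3·y_soil + 3·y_stone = 52.5, 5·y_soil + 1·y_stone = 55.5.
→ y_soil = 9.5 and y_stone = 8.
Reduced cost of walkways: c₃ − yᵀa₃ = 60 − (9.5·3 + 8·5) = 60 − 68.5 = -8.5.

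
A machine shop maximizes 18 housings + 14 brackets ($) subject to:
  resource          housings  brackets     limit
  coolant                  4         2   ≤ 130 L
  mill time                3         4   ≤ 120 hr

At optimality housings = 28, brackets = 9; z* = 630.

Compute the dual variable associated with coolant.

3

Both coolant and mill time are binding at x*.
Dual feasibility on the basic columns requires 4·y_coolant + 3·y_mill time = 18, 2·y_coolant + 4·y_mill time = 14.
This yields shadow prices y_coolant = 3, y_mill time = 2.
Shadow price of coolant = 3.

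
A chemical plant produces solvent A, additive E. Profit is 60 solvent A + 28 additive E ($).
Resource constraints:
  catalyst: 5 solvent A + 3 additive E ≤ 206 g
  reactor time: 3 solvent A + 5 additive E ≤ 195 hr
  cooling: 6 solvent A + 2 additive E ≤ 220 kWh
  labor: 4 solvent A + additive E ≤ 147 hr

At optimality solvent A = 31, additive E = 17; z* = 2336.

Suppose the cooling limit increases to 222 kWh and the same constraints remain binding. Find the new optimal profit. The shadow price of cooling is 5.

2346

Δb = 2, so new z* = 2336 + (5)·(2) = 2336 + 10 = 2346.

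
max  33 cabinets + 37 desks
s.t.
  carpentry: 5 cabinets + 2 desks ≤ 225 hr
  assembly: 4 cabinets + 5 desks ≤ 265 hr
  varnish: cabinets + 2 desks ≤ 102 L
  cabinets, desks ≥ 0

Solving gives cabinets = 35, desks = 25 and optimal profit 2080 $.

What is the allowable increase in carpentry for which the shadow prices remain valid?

Binding constraints: carpentry, assembly. The basis is B = [[5,2],[4,5]] with det 17.
Per unit increase in carpentry, x* moves by d = (0.2941, -0.2353).
The basis stays optimal until desks reaches 0; allowable increase = 106.25 hr.

106.25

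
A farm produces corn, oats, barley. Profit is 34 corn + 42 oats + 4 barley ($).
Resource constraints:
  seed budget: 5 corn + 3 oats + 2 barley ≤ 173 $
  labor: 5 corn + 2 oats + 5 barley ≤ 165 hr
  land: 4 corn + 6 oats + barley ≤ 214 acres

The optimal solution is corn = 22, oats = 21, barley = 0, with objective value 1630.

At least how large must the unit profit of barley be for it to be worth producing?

10

Check each constraint at x*: seed budget 173/173 (tight); labor 152/165 (slack 13); land 214/214 (tight).
Slack constraints have shadow price 0 (complementary slackness).
From A_Bᵀ y = c: 5·y_seed budget + 4·y_land = 34; 3·y_seed budget + 6·y_land = 42.
→ y_seed budget = 2 and y_land = 6.
barley enters the basis when its profit ≥ yᵀa₃ = 2·2 + 6·1 = 10.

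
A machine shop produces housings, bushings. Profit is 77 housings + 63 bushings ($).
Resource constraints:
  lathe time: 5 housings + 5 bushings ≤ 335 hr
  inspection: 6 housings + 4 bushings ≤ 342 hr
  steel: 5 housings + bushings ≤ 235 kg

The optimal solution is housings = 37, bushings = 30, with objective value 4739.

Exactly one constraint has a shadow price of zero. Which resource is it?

steel

lathe time: 335/335 (binding)
inspection: 342/342 (binding)
steel: 215/235 (slack 20)
By complementary slackness, a constraint with positive slack has shadow price 0 → steel.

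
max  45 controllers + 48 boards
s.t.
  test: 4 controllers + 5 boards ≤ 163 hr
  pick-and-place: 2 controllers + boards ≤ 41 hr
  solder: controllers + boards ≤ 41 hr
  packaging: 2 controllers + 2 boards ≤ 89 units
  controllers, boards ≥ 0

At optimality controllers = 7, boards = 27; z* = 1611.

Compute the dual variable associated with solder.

0

At the optimum: test uses 163 of 163 (binding); pick-and-place uses 41 of 41 (binding); solder uses 34 of 41 (slack = 7); packaging uses 68 of 89 (slack = 21).
By complementary slackness, y = 0 for the non-binding constraints.
The binding rows give the dual system: 4·y_test + 2·y_pick-and-place = 45 and 5·y_test + 1·y_pick-and-place = 48.
→ y_test = 8.5 and y_pick-and-place = 5.5.
Shadow price of solder = 0.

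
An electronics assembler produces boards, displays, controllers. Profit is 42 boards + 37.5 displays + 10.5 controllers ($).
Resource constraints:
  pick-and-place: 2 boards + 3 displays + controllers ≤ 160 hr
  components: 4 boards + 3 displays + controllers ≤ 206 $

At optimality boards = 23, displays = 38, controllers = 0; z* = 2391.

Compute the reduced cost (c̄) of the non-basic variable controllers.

-2

Both pick-and-place and components are binding at x*.
Dual feasibility on the basic columns requires 2·y_pick-and-place + 4·y_components = 42, 3·y_pick-and-place + 3·y_components = 37.5.
Solving: y_pick-and-place = 4, y_components = 8.5.
Reduced cost of controllers: c₃ − yᵀa₃ = 10.5 − (4·1 + 8.5·1) = 10.5 − 12.5 = -2.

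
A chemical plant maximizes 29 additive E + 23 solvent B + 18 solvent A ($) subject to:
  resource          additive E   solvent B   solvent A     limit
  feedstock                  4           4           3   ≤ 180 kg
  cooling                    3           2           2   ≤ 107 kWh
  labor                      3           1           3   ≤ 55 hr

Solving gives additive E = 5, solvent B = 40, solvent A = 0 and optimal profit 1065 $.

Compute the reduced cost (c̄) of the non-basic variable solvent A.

-6

Binding: feedstock and labor. Non-binding: cooling (12 unused).
Since cooling is not tight, its dual is 0.
Dual feasibility on the basic columns requires 4·y_feedstock + 3·y_labor = 29, 4·y_feedstock + 1·y_labor = 23.
→ y_feedstock = 5 and y_labor = 3.
Reduced cost of solvent A: c₃ − yᵀa₃ = 18 − (5·3 + 3·3) = 18 − 24 = -6.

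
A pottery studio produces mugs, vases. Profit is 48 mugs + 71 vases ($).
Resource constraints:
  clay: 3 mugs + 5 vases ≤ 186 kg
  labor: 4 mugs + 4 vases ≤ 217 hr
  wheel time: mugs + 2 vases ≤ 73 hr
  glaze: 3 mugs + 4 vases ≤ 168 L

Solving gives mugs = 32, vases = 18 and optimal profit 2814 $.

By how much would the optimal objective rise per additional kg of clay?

At the optimum: clay uses 186 of 186 (binding); labor uses 200 of 217 (slack = 17); wheel time uses 68 of 73 (slack = 5); glaze uses 168 of 168 (binding).
Slack constraints have shadow price 0 (complementary slackness).
From A_Bᵀ y = c: 3·y_clay + 3·y_glaze = 48; 5·y_clay + 4·y_glaze = 71.
Solving: y_clay = 7, y_glaze = 9.
Shadow price of clay = 7.

7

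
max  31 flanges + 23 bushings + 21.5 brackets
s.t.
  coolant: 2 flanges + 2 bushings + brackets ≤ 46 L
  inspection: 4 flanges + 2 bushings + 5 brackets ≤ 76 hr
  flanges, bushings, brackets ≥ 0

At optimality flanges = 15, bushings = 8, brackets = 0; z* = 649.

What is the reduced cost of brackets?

-6

At the optimum: coolant uses 46 of 46 (binding); inspection uses 76 of 76 (binding).
The binding rows give the dual system: 2·y_coolant + 4·y_inspection = 31 and 2·y_coolant + 2·y_inspection = 23.
→ y_coolant = 7.5 and y_inspection = 4.
Reduced cost of brackets: c₃ − yᵀa₃ = 21.5 − (7.5·1 + 4·5) = 21.5 − 27.5 = -6.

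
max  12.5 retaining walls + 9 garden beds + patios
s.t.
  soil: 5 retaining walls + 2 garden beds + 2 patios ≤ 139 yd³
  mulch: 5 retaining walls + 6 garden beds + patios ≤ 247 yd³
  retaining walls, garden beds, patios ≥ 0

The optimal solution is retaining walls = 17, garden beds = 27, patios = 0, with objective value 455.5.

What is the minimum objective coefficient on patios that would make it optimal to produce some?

4

At the optimum: soil uses 139 of 139 (binding); mulch uses 247 of 247 (binding).
From A_Bᵀ y = c: 5·y_soil + 5·y_mulch = 12.5; 2·y_soil + 6·y_mulch = 9.
This yields shadow prices y_soil = 1.5, y_mulch = 1.
patios enters the basis when its profit ≥ yᵀa₃ = 1.5·2 + 1·1 = 4.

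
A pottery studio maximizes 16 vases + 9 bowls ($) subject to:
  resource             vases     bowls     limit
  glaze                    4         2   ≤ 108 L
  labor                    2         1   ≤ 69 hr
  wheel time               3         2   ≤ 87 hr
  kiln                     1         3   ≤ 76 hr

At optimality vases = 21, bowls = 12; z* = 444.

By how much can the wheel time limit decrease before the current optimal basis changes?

Binding constraints: glaze, wheel time. The basis is B = [[4,2],[3,2]] with det 2.
Per unit decrease in wheel time, x* moves by d = (1, -2).
The basis stays optimal until bowls reaches 0; allowable decrease = 6 hr.

6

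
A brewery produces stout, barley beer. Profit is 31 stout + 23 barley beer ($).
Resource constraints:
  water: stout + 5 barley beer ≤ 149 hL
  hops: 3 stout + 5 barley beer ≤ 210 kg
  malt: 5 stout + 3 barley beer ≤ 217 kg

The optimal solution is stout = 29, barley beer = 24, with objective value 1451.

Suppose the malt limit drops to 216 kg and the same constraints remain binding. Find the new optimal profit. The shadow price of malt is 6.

1445

Δb = -1, so new z* = 1451 + (6)·(-1) = 1451 − 6 = 1445.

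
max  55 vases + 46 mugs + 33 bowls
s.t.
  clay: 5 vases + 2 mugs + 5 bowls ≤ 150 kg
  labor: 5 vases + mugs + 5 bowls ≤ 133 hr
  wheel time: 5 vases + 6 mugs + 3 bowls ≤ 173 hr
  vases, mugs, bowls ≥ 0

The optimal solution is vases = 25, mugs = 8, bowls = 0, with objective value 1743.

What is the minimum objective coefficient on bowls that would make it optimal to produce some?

41

At the optimum: clay uses 141 of 150 (slack = 9); labor uses 133 of 133 (binding); wheel time uses 173 of 173 (binding).
By complementary slackness, y = 0 for the non-binding constraint.
The binding rows give the dual system: 5·y_labor + 5·y_wheel time = 55 and 1·y_labor + 6·y_wheel time = 46.
→ y_labor = 4 and y_wheel time = 7.
bowls enters the basis when its profit ≥ yᵀa₃ = 4·5 + 7·3 = 41.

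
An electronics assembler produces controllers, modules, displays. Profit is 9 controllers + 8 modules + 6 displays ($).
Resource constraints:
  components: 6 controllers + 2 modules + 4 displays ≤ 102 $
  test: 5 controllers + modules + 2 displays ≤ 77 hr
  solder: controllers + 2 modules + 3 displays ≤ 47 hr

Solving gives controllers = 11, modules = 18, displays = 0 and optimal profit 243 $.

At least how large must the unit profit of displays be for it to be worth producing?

At the optimum: components uses 102 of 102 (binding); test uses 73 of 77 (slack = 4); solder uses 47 of 47 (binding).
By complementary slackness, y = 0 for the non-binding constraint.
The binding rows give the dual system: 6·y_components + 1·y_solder = 9 and 2·y_components + 2·y_solder = 8.
This yields shadow prices y_components = 1, y_solder = 3.
displays enters the basis when its profit ≥ yᵀa₃ = 1·4 + 3·3 = 13.

13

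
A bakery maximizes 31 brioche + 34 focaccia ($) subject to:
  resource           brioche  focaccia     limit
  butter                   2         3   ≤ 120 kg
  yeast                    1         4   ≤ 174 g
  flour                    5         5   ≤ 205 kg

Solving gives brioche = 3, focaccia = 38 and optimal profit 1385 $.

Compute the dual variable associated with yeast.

Check each constraint at x*: butter 120/120 (tight); yeast 155/174 (slack 19); flour 205/205 (tight).
Since yeast is not tight, its dual is 0.
The binding rows give the dual system: 2·y_butter + 5·y_flour = 31 and 3·y_butter + 5·y_flour = 34.
Solving: y_butter = 3, y_flour = 5.
Shadow price of yeast = 0.

0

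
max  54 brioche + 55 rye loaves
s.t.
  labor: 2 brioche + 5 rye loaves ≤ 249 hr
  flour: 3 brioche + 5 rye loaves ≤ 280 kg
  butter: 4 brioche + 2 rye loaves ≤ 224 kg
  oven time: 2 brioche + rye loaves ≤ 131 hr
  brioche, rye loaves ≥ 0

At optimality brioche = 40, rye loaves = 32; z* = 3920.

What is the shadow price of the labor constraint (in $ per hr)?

0

Binding: flour and butter. Non-binding: labor (9 unused), oven time (19 unused).
By complementary slackness, y = 0 for the non-binding constraints.
Dual feasibility on the basic columns requires 3·y_flour + 4·y_butter = 54, 5·y_flour + 2·y_butter = 55.
Solving: y_flour = 8, y_butter = 7.5.
Shadow price of labor = 0.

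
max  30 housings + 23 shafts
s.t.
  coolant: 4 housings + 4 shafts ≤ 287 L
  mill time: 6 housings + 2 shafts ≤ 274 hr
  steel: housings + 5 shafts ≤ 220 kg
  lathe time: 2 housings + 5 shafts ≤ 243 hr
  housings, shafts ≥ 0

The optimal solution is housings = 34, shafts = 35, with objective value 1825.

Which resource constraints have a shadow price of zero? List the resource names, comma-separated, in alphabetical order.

coolant, steel

coolant: 276/287 (slack 11)
mill time: 274/274 (binding)
steel: 209/220 (slack 11)
lathe time: 243/243 (binding)
By complementary slackness, a constraint with positive slack has shadow price 0 → coolant, steel.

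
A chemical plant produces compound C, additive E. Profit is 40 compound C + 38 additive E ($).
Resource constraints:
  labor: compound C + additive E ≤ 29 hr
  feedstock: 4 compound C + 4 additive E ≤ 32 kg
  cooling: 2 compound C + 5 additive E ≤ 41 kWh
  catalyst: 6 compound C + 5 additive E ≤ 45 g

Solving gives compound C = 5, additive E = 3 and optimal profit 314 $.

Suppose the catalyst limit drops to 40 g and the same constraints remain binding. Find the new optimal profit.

At the optimum: labor uses 8 of 29 (slack = 21); feedstock uses 32 of 32 (binding); cooling uses 25 of 41 (slack = 16); catalyst uses 45 of 45 (binding).
Since labor, cooling are not tight, their duals are 0.
The binding rows give the dual system: 4·y_feedstock + 6·y_catalyst = 40 and 4·y_feedstock + 5·y_catalyst = 38.
→ y_feedstock = 7 and y_catalyst = 2.
Δz = y_catalyst·Δb = 2 × (-5) = -10, so new z* = 314 − 10 = 304.

304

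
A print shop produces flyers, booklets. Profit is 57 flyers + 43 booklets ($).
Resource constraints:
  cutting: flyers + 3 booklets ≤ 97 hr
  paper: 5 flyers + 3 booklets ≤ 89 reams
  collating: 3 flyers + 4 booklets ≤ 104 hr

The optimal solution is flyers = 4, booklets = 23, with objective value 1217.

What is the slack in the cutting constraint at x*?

24

cutting used = 1·4 + 3·23 = 73; slack = 97 − 73 = 24.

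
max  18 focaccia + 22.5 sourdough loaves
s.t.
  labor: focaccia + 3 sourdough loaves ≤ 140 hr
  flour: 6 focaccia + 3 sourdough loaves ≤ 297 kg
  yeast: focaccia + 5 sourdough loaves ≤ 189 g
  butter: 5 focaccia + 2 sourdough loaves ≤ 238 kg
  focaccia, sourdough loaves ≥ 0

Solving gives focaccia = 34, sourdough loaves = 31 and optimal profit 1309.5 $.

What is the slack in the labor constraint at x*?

labor used = 1·34 + 3·31 = 127; slack = 140 − 127 = 13.

13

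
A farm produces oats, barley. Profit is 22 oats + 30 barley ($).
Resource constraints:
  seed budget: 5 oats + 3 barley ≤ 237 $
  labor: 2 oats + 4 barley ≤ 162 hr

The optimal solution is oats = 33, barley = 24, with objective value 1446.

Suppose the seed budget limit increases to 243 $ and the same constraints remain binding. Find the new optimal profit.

Check each constraint at x*: seed budget 237/237 (tight); labor 162/162 (tight).
The binding rows give the dual system: 5·y_seed budget + 2·y_labor = 22 and 3·y_seed budget + 4·y_labor = 30.
This yields shadow prices y_seed budget = 2, y_labor = 6.
Δz = y_seed budget·Δb = 2 × (6) = 12, so new z* = 1446 + 12 = 1458.

1458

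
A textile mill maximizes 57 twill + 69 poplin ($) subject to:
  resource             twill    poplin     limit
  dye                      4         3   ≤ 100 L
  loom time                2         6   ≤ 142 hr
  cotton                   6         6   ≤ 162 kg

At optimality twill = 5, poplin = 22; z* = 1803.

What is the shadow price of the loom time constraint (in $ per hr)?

Check each constraint at x*: dye 86/100 (slack 14); loom time 142/142 (tight); cotton 162/162 (tight).
Slack constraints have shadow price 0 (complementary slackness).
Dual feasibility on the basic columns requires 2·y_loom time + 6·y_cotton = 57, 6·y_loom time + 6·y_cotton = 69.
This yields shadow prices y_loom time = 3, y_cotton = 8.5.
Shadow price of loom time = 3.

3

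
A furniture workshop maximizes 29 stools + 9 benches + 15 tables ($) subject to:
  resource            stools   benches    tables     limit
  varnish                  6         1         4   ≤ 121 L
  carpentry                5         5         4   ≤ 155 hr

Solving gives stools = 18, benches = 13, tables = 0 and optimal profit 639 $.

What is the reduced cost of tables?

At the optimum: varnish uses 121 of 121 (binding); carpentry uses 155 of 155 (binding).
From A_Bᵀ y = c: 6·y_varnish + 5·y_carpentry = 29; 1·y_varnish + 5·y_carpentry = 9.
This yields shadow prices y_varnish = 4, y_carpentry = 1.
Reduced cost of tables: c₃ − yᵀa₃ = 15 − (4·4 + 1·4) = 15 − 20 = -5.

-5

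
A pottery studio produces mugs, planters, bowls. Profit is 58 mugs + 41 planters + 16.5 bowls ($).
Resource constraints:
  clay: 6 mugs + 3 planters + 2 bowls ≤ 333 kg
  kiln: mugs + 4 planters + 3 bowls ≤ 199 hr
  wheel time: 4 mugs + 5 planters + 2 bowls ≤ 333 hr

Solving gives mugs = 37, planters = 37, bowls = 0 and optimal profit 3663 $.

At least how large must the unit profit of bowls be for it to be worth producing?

22

Binding: clay and wheel time. Non-binding: kiln (14 unused).
Slack constraints have shadow price 0 (complementary slackness).
The binding rows give the dual system: 6·y_clay + 4·y_wheel time = 58 and 3·y_clay + 5·y_wheel time = 41.
Solving: y_clay = 7, y_wheel time = 4.
bowls enters the basis when its profit ≥ yᵀa₃ = 7·2 + 4·2 = 22.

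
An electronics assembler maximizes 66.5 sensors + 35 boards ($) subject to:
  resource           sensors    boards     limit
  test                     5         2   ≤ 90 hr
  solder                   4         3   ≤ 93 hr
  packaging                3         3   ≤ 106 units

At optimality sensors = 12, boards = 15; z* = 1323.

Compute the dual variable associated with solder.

Check each constraint at x*: test 90/90 (tight); solder 93/93 (tight); packaging 81/106 (slack 25).
By complementary slackness, y = 0 for the non-binding constraint.
Dual feasibility on the basic columns requires 5·y_test + 4·y_solder = 66.5, 2·y_test + 3·y_solder = 35.
→ y_test = 8.5 and y_solder = 6.
Shadow price of solder = 6.

6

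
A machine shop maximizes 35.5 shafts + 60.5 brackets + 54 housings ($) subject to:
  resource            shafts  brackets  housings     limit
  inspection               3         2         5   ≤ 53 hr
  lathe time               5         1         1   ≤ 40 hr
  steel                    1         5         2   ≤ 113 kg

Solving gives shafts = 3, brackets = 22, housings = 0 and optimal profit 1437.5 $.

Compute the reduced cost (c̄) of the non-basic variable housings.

-8

At the optimum: inspection uses 53 of 53 (binding); lathe time uses 37 of 40 (slack = 3); steel uses 113 of 113 (binding).
Slack constraints have shadow price 0 (complementary slackness).
From A_Bᵀ y = c: 3·y_inspection + 1·y_steel = 35.5; 2·y_inspection + 5·y_steel = 60.5.
→ y_inspection = 9 and y_steel = 8.5.
Reduced cost of housings: c₃ − yᵀa₃ = 54 − (9·5 + 8.5·2) = 54 − 62 = -8.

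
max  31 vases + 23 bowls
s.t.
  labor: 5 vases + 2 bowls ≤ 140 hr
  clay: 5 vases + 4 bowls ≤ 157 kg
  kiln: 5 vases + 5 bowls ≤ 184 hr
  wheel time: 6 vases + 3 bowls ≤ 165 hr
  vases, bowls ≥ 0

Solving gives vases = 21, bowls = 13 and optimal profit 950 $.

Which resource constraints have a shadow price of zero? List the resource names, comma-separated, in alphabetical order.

labor: 131/140 (slack 9)
clay: 157/157 (binding)
kiln: 170/184 (slack 14)
wheel time: 165/165 (binding)
By complementary slackness, a constraint with positive slack has shadow price 0 → kiln, labor.

kiln, labor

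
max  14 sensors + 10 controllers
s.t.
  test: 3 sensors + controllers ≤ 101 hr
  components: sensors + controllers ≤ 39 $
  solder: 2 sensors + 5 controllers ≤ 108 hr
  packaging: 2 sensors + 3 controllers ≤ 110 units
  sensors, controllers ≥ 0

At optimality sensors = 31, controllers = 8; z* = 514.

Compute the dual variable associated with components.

8

Check each constraint at x*: test 101/101 (tight); components 39/39 (tight); solder 102/108 (slack 6); packaging 86/110 (slack 24).
Slack constraints have shadow price 0 (complementary slackness).
From A_Bᵀ y = c: 3·y_test + 1·y_components = 14; 1·y_test + 1·y_components = 10.
Solving: y_test = 2, y_components = 8.
Shadow price of components = 8.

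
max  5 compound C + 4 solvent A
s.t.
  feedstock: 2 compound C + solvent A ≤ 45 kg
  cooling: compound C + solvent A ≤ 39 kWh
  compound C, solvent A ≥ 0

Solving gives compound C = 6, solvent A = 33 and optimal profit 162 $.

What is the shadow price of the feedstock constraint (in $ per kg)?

At the optimum: feedstock uses 45 of 45 (binding); cooling uses 39 of 39 (binding).
The binding rows give the dual system: 2·y_feedstock + 1·y_cooling = 5 and 1·y_feedstock + 1·y_cooling = 4.
This yields shadow prices y_feedstock = 1, y_cooling = 3.
Shadow price of feedstock = 1.

1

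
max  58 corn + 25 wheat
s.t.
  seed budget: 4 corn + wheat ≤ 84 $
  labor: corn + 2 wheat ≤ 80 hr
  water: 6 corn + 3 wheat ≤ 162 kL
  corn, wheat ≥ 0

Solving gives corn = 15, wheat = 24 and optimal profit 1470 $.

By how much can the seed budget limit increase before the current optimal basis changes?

24

Binding constraints: seed budget, water. The basis is B = [[4,1],[6,3]] with det 6.
Per unit increase in seed budget, x* moves by d = (0.5, -1).
The basis stays optimal until wheat reaches 0; allowable increase = 24 $.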